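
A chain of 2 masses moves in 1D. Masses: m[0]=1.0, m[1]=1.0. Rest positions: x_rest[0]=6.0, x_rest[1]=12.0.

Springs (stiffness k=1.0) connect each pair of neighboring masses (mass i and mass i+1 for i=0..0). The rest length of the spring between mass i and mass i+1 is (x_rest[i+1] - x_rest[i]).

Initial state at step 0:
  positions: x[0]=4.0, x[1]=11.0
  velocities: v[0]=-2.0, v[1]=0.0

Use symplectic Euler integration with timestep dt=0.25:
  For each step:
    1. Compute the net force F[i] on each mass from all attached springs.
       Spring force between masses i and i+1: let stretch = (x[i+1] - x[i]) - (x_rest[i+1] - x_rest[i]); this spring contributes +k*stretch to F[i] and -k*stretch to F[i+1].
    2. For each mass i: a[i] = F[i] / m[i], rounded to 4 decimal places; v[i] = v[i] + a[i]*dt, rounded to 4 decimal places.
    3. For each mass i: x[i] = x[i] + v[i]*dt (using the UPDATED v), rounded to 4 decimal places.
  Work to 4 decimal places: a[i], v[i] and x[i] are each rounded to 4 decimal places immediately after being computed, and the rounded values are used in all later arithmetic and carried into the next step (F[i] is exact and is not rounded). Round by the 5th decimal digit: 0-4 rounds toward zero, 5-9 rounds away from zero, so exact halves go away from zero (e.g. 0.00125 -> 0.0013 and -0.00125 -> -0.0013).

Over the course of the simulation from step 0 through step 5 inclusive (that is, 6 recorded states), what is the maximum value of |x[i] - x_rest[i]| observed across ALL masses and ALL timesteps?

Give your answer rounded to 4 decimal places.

Step 0: x=[4.0000 11.0000] v=[-2.0000 0.0000]
Step 1: x=[3.5625 10.9375] v=[-1.7500 -0.2500]
Step 2: x=[3.2109 10.7891] v=[-1.4063 -0.5938]
Step 3: x=[2.9580 10.5420] v=[-1.0118 -0.9884]
Step 4: x=[2.8041 10.1959] v=[-0.6158 -1.3844]
Step 5: x=[2.7371 9.7628] v=[-0.2679 -1.7324]
Max displacement = 3.2629

Answer: 3.2629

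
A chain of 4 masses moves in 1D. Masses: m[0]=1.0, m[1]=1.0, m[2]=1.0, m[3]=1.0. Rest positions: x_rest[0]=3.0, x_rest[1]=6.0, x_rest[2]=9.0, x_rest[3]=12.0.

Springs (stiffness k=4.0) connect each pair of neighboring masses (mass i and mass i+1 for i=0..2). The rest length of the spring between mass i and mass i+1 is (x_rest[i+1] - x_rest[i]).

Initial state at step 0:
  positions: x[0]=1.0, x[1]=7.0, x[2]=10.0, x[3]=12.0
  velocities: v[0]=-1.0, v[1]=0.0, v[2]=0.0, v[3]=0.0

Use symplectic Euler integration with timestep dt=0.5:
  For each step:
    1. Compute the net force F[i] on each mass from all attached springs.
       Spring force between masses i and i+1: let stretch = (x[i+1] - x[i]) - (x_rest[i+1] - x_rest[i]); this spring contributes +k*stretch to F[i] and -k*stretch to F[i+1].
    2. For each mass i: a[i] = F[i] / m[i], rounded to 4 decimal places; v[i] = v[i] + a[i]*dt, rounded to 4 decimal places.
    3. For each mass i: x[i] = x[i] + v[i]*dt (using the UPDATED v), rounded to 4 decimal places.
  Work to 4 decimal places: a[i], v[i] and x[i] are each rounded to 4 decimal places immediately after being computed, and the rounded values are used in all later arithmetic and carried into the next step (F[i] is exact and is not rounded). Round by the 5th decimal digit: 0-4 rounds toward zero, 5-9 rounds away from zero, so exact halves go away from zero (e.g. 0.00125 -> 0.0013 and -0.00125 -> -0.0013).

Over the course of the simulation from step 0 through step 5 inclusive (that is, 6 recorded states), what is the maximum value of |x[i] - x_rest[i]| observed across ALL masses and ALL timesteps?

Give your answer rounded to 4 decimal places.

Step 0: x=[1.0000 7.0000 10.0000 12.0000] v=[-1.0000 0.0000 0.0000 0.0000]
Step 1: x=[3.5000 4.0000 9.0000 13.0000] v=[5.0000 -6.0000 -2.0000 2.0000]
Step 2: x=[3.5000 5.5000 7.0000 13.0000] v=[0.0000 3.0000 -4.0000 0.0000]
Step 3: x=[2.5000 6.5000 9.5000 10.0000] v=[-2.0000 2.0000 5.0000 -6.0000]
Step 4: x=[2.5000 6.5000 9.5000 9.5000] v=[0.0000 0.0000 0.0000 -1.0000]
Step 5: x=[3.5000 5.5000 6.5000 12.0000] v=[2.0000 -2.0000 -6.0000 5.0000]
Max displacement = 2.5000

Answer: 2.5000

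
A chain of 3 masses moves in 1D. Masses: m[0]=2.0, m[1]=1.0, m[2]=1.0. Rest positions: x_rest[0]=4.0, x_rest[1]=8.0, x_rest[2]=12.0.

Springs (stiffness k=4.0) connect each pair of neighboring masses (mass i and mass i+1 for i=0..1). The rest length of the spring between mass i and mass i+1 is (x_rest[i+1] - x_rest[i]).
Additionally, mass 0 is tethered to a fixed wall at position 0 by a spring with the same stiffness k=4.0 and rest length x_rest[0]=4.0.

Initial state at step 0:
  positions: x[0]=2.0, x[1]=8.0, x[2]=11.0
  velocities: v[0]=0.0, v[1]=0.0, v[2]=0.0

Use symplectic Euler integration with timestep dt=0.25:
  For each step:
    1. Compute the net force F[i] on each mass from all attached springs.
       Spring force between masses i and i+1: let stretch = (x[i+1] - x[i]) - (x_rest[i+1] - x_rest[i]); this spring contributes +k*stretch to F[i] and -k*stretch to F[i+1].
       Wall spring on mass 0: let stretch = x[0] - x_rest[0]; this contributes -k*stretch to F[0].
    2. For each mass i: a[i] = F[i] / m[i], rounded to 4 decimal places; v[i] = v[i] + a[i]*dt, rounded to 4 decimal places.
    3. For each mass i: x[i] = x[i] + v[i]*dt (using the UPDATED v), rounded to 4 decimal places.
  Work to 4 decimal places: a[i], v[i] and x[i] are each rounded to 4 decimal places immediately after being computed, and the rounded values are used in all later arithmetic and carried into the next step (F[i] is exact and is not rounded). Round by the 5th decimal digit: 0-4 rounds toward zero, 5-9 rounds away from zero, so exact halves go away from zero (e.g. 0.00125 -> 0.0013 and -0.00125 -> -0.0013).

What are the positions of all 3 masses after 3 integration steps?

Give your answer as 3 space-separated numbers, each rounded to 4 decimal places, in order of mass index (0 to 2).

Answer: 4.0313 5.9141 11.4531

Derivation:
Step 0: x=[2.0000 8.0000 11.0000] v=[0.0000 0.0000 0.0000]
Step 1: x=[2.5000 7.2500 11.2500] v=[2.0000 -3.0000 1.0000]
Step 2: x=[3.2813 6.3125 11.5000] v=[3.1250 -3.7500 1.0000]
Step 3: x=[4.0313 5.9141 11.4531] v=[3.0000 -1.5937 -0.1875]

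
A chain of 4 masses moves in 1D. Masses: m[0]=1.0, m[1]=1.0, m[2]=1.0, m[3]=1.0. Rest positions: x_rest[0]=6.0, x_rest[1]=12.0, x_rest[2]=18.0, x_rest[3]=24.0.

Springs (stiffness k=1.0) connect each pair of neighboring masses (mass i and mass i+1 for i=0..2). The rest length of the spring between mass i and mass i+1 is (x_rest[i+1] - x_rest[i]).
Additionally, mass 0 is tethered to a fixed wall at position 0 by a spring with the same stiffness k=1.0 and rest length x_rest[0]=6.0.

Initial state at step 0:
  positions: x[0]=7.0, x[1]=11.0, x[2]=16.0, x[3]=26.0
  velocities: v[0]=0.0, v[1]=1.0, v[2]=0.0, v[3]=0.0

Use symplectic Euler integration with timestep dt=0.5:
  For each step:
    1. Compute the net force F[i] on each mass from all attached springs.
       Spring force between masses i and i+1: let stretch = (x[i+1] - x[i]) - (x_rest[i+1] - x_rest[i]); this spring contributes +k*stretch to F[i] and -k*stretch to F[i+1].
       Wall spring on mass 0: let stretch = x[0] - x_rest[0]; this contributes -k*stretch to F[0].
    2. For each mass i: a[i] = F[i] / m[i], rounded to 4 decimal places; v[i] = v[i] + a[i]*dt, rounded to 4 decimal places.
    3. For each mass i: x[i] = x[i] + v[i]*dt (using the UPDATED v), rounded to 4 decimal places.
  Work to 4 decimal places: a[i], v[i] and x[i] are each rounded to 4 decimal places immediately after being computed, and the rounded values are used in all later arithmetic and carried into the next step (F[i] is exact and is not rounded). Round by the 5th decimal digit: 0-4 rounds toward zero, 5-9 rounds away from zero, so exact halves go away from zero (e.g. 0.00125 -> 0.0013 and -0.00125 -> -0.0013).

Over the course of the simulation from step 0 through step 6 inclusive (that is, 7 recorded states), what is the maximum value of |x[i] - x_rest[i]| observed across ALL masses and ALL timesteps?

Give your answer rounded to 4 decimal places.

Step 0: x=[7.0000 11.0000 16.0000 26.0000] v=[0.0000 1.0000 0.0000 0.0000]
Step 1: x=[6.2500 11.7500 17.2500 25.0000] v=[-1.5000 1.5000 2.5000 -2.0000]
Step 2: x=[5.3125 12.5000 19.0625 23.5625] v=[-1.8750 1.5000 3.6250 -2.8750]
Step 3: x=[4.8438 13.0938 20.3594 22.5000] v=[-0.9375 1.1875 2.5938 -2.1250]
Step 4: x=[5.2266 13.4415 20.3751 22.4024] v=[0.7656 0.6953 0.0313 -0.1953]
Step 5: x=[6.3565 13.4689 19.1642 23.2980] v=[2.2598 0.0547 -2.4219 1.7911]
Step 6: x=[7.6754 13.1420 17.5629 24.6601] v=[2.6378 -0.6539 -3.2027 2.7242]
Max displacement = 2.3751

Answer: 2.3751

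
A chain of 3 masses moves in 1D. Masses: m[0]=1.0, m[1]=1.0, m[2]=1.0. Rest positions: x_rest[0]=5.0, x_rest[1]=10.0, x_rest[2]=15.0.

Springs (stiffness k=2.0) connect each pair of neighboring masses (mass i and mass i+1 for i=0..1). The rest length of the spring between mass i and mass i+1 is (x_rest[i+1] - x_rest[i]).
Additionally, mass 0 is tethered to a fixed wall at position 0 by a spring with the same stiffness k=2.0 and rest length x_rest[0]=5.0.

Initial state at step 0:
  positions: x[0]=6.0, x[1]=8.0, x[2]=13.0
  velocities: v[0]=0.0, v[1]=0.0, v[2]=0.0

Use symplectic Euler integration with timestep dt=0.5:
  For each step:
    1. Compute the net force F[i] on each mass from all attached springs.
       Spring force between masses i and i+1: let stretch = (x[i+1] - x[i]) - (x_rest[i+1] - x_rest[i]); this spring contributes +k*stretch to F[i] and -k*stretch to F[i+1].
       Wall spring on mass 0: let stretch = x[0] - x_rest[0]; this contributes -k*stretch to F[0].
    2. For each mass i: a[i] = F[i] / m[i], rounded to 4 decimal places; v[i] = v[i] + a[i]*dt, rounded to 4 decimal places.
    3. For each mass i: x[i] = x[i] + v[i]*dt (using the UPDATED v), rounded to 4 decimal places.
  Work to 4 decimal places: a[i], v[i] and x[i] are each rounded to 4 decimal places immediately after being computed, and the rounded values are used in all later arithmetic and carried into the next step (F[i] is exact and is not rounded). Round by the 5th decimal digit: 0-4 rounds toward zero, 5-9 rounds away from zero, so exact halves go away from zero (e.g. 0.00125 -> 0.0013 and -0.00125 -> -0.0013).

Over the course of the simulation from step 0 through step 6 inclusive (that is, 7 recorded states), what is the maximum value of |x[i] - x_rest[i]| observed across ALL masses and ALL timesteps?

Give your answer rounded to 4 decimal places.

Step 0: x=[6.0000 8.0000 13.0000] v=[0.0000 0.0000 0.0000]
Step 1: x=[4.0000 9.5000 13.0000] v=[-4.0000 3.0000 0.0000]
Step 2: x=[2.7500 10.0000 13.7500] v=[-2.5000 1.0000 1.5000]
Step 3: x=[3.7500 8.7500 15.1250] v=[2.0000 -2.5000 2.7500]
Step 4: x=[5.3750 8.1875 15.8125] v=[3.2500 -1.1250 1.3750]
Step 5: x=[5.7188 10.0313 15.1875] v=[0.6875 3.6875 -1.2500]
Step 6: x=[5.3594 12.2969 14.4844] v=[-0.7188 4.5312 -1.4062]
Max displacement = 2.2969

Answer: 2.2969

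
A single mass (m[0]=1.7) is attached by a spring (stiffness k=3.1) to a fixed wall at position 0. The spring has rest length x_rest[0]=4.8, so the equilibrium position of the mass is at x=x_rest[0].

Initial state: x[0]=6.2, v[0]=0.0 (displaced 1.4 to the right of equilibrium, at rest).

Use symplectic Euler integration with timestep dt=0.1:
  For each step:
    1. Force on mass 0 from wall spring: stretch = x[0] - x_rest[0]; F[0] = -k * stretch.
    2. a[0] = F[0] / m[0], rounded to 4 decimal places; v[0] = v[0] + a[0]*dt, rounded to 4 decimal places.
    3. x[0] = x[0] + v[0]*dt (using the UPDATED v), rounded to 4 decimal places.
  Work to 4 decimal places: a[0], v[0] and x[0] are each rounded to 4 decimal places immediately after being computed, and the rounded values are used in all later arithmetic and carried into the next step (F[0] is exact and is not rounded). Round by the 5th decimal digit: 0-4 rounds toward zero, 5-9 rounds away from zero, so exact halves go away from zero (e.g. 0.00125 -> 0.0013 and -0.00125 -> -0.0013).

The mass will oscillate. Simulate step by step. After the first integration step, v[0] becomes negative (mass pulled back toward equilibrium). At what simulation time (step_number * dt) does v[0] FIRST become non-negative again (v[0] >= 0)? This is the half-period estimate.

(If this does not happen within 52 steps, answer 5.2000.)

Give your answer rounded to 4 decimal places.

Answer: 2.4000

Derivation:
Step 0: x=[6.2000] v=[0.0000]
Step 1: x=[6.1745] v=[-0.2553]
Step 2: x=[6.1239] v=[-0.5059]
Step 3: x=[6.0492] v=[-0.7473]
Step 4: x=[5.9517] v=[-0.9751]
Step 5: x=[5.8332] v=[-1.1851]
Step 6: x=[5.6959] v=[-1.3735]
Step 7: x=[5.5422] v=[-1.5369]
Step 8: x=[5.3750] v=[-1.6722]
Step 9: x=[5.1973] v=[-1.7771]
Step 10: x=[5.0123] v=[-1.8496]
Step 11: x=[4.8235] v=[-1.8883]
Step 12: x=[4.6342] v=[-1.8926]
Step 13: x=[4.4480] v=[-1.8624]
Step 14: x=[4.2682] v=[-1.7982]
Step 15: x=[4.0981] v=[-1.7012]
Step 16: x=[3.9408] v=[-1.5732]
Step 17: x=[3.7992] v=[-1.4165]
Step 18: x=[3.6758] v=[-1.2340]
Step 19: x=[3.5729] v=[-1.0290]
Step 20: x=[3.4924] v=[-0.8052]
Step 21: x=[3.4357] v=[-0.5668]
Step 22: x=[3.4039] v=[-0.3180]
Step 23: x=[3.3976] v=[-0.0634]
Step 24: x=[3.4168] v=[0.1923]
First v>=0 after going negative at step 24, time=2.4000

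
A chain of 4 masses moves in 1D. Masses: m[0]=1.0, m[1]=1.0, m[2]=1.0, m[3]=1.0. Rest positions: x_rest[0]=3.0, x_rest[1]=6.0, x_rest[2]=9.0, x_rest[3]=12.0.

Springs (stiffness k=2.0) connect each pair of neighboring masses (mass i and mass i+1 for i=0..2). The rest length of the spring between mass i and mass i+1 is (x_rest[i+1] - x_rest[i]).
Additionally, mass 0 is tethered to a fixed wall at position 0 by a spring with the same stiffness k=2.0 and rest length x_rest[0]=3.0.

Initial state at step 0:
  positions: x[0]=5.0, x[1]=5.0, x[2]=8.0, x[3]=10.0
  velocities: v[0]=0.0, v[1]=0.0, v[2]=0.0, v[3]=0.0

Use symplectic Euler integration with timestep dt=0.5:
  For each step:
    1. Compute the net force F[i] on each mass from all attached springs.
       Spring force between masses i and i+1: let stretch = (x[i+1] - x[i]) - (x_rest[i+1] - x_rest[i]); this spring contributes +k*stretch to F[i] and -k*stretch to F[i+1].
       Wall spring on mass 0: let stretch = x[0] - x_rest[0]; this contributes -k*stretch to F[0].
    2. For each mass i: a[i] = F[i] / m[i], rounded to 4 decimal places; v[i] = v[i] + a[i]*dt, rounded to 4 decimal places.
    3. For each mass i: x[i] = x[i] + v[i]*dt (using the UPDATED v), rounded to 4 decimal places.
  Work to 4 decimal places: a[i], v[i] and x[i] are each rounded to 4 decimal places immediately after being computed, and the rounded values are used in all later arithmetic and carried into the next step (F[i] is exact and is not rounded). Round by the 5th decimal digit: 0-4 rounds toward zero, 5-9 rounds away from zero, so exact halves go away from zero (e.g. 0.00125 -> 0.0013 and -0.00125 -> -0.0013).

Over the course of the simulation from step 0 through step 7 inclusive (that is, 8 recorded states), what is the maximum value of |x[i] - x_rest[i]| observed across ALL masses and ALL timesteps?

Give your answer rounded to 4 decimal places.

Answer: 2.7500

Derivation:
Step 0: x=[5.0000 5.0000 8.0000 10.0000] v=[0.0000 0.0000 0.0000 0.0000]
Step 1: x=[2.5000 6.5000 7.5000 10.5000] v=[-5.0000 3.0000 -1.0000 1.0000]
Step 2: x=[0.7500 6.5000 8.0000 11.0000] v=[-3.5000 0.0000 1.0000 1.0000]
Step 3: x=[1.5000 4.3750 9.2500 11.5000] v=[1.5000 -4.2500 2.5000 1.0000]
Step 4: x=[2.9375 3.2500 9.1875 12.3750] v=[2.8750 -2.2500 -0.1250 1.7500]
Step 5: x=[3.0625 4.9375 7.7500 13.1563] v=[0.2500 3.3750 -2.8750 1.5625]
Step 6: x=[2.5938 7.0938 7.6094 12.7344] v=[-0.9375 4.3125 -0.2812 -0.8438]
Step 7: x=[3.0782 7.2579 9.7735 11.2500] v=[0.9687 0.3281 4.3282 -2.9688]
Max displacement = 2.7500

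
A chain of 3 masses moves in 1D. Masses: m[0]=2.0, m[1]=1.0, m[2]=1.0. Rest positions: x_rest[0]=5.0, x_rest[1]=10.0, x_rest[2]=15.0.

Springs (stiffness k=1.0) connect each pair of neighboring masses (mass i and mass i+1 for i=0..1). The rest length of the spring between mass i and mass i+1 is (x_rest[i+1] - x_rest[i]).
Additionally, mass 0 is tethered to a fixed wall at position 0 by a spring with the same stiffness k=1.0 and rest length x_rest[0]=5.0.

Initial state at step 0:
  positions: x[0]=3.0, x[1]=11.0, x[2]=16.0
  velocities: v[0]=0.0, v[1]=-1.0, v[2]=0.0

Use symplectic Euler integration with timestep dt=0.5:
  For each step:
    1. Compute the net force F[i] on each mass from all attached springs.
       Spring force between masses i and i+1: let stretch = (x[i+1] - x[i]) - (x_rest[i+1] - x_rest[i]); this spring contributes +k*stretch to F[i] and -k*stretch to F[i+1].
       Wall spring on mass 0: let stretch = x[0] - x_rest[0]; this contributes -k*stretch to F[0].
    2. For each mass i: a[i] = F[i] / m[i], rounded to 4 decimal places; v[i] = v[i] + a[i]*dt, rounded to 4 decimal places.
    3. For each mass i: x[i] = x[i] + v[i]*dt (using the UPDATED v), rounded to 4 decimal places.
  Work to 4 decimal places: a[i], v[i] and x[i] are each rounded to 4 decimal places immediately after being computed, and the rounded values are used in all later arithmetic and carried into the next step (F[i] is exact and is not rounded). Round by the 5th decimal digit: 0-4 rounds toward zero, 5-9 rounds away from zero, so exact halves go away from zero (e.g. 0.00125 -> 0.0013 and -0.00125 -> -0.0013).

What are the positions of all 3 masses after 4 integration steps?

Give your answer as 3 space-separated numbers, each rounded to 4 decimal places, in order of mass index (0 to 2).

Answer: 5.9464 8.6983 13.5528

Derivation:
Step 0: x=[3.0000 11.0000 16.0000] v=[0.0000 -1.0000 0.0000]
Step 1: x=[3.6250 9.7500 16.0000] v=[1.2500 -2.5000 0.0000]
Step 2: x=[4.5625 8.5313 15.6875] v=[1.8750 -2.4375 -0.6250]
Step 3: x=[5.4258 8.1094 14.8360] v=[1.7266 -0.8438 -1.7031]
Step 4: x=[5.9464 8.6983 13.5528] v=[1.0411 1.1777 -2.5664]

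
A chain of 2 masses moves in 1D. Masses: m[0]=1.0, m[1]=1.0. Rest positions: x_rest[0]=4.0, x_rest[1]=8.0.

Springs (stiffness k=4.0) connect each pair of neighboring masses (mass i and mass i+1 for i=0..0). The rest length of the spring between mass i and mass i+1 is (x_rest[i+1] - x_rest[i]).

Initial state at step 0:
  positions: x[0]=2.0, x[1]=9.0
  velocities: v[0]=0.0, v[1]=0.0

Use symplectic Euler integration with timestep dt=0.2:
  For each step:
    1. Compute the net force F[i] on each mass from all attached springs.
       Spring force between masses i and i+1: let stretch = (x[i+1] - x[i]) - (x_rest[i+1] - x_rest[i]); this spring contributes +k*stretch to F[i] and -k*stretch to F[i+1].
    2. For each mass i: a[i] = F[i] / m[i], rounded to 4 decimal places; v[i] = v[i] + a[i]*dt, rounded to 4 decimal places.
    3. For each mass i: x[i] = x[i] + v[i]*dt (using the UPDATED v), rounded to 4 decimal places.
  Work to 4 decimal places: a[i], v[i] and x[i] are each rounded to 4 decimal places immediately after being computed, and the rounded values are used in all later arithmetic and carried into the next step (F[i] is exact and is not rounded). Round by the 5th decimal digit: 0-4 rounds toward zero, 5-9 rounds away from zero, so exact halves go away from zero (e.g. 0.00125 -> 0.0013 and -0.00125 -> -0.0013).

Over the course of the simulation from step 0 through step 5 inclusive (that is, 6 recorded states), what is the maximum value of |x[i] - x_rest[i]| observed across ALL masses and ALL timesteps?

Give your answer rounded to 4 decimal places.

Answer: 2.0638

Derivation:
Step 0: x=[2.0000 9.0000] v=[0.0000 0.0000]
Step 1: x=[2.4800 8.5200] v=[2.4000 -2.4000]
Step 2: x=[3.2864 7.7136] v=[4.0320 -4.0320]
Step 3: x=[4.1612 6.8388] v=[4.3738 -4.3738]
Step 4: x=[4.8244 6.1756] v=[3.3159 -3.3159]
Step 5: x=[5.0638 5.9362] v=[1.1969 -1.1969]
Max displacement = 2.0638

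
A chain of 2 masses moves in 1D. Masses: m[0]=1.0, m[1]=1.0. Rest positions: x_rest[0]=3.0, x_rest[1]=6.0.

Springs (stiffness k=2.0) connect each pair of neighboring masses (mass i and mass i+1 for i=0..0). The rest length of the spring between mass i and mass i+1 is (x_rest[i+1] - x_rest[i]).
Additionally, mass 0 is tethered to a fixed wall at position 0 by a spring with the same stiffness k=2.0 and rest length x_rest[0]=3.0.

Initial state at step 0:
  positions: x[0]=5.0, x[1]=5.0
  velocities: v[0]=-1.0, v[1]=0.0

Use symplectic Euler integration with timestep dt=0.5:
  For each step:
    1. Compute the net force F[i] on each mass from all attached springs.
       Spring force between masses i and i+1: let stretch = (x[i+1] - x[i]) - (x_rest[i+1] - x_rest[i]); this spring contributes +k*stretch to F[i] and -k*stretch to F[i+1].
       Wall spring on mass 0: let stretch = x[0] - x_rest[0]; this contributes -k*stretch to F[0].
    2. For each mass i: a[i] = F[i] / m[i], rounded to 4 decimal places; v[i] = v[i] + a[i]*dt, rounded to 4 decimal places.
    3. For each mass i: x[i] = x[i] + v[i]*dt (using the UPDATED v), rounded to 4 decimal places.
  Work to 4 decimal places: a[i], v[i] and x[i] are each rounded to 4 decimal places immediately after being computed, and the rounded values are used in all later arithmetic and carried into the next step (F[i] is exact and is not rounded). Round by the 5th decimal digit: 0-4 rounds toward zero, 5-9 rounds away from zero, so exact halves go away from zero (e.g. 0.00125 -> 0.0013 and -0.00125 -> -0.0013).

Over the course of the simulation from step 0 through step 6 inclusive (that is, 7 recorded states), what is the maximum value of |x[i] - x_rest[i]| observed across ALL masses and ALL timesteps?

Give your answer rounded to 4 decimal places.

Step 0: x=[5.0000 5.0000] v=[-1.0000 0.0000]
Step 1: x=[2.0000 6.5000] v=[-6.0000 3.0000]
Step 2: x=[0.2500 7.2500] v=[-3.5000 1.5000]
Step 3: x=[1.8750 6.0000] v=[3.2500 -2.5000]
Step 4: x=[4.6250 4.1875] v=[5.5000 -3.6250]
Step 5: x=[4.8438 4.0938] v=[0.4375 -0.1875]
Step 6: x=[2.2657 5.8751] v=[-5.1563 3.5625]
Max displacement = 2.7500

Answer: 2.7500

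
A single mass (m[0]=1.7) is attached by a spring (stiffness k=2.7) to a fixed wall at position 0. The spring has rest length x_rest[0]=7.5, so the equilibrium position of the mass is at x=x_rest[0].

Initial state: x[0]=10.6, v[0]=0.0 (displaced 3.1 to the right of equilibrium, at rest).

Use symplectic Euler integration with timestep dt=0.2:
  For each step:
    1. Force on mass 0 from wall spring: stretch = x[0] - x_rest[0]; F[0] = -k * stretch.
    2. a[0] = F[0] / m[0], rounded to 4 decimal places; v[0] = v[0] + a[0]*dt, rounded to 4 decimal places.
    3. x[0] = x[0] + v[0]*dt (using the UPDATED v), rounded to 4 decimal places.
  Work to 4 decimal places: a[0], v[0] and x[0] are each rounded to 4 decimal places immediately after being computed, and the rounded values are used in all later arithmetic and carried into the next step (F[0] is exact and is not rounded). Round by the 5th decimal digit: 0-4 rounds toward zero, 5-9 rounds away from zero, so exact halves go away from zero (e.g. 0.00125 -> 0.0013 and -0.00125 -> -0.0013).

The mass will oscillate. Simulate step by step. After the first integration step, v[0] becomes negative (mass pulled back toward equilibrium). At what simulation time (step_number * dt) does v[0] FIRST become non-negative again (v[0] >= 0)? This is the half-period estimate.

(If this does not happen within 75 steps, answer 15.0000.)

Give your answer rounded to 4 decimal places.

Step 0: x=[10.6000] v=[0.0000]
Step 1: x=[10.4031] v=[-0.9847]
Step 2: x=[10.0217] v=[-1.9069]
Step 3: x=[9.4801] v=[-2.7079]
Step 4: x=[8.8127] v=[-3.3369]
Step 5: x=[8.0619] v=[-3.7539]
Step 6: x=[7.2754] v=[-3.9324]
Step 7: x=[6.5032] v=[-3.8611]
Step 8: x=[5.7943] v=[-3.5445]
Step 9: x=[5.1938] v=[-3.0027]
Step 10: x=[4.7398] v=[-2.2701]
Step 11: x=[4.4611] v=[-1.3933]
Step 12: x=[4.3755] v=[-0.4280]
Step 13: x=[4.4884] v=[0.5645]
First v>=0 after going negative at step 13, time=2.6000

Answer: 2.6000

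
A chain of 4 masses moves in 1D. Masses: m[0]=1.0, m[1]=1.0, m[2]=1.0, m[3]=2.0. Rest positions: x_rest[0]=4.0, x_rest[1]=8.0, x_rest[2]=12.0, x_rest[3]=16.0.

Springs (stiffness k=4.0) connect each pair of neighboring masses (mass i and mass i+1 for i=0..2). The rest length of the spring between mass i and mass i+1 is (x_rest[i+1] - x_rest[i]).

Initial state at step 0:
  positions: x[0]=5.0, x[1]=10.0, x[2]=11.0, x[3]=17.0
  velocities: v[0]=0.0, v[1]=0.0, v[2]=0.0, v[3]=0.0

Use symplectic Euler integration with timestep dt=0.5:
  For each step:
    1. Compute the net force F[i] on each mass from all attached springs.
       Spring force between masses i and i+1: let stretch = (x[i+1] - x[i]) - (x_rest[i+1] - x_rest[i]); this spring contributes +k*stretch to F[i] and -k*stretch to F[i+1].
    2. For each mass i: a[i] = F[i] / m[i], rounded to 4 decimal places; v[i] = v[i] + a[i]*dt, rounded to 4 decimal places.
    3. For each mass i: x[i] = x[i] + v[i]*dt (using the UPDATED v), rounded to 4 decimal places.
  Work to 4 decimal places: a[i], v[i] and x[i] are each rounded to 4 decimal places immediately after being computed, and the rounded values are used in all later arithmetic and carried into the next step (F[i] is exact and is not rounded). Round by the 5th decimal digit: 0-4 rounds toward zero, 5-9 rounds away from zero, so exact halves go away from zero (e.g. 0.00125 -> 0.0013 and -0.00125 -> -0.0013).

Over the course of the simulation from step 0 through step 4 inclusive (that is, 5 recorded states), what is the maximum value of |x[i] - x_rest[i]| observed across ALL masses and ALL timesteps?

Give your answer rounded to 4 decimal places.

Step 0: x=[5.0000 10.0000 11.0000 17.0000] v=[0.0000 0.0000 0.0000 0.0000]
Step 1: x=[6.0000 6.0000 16.0000 16.0000] v=[2.0000 -8.0000 10.0000 -2.0000]
Step 2: x=[3.0000 12.0000 11.0000 17.0000] v=[-6.0000 12.0000 -10.0000 2.0000]
Step 3: x=[5.0000 8.0000 13.0000 17.0000] v=[4.0000 -8.0000 4.0000 0.0000]
Step 4: x=[6.0000 6.0000 14.0000 17.0000] v=[2.0000 -4.0000 2.0000 0.0000]
Max displacement = 4.0000

Answer: 4.0000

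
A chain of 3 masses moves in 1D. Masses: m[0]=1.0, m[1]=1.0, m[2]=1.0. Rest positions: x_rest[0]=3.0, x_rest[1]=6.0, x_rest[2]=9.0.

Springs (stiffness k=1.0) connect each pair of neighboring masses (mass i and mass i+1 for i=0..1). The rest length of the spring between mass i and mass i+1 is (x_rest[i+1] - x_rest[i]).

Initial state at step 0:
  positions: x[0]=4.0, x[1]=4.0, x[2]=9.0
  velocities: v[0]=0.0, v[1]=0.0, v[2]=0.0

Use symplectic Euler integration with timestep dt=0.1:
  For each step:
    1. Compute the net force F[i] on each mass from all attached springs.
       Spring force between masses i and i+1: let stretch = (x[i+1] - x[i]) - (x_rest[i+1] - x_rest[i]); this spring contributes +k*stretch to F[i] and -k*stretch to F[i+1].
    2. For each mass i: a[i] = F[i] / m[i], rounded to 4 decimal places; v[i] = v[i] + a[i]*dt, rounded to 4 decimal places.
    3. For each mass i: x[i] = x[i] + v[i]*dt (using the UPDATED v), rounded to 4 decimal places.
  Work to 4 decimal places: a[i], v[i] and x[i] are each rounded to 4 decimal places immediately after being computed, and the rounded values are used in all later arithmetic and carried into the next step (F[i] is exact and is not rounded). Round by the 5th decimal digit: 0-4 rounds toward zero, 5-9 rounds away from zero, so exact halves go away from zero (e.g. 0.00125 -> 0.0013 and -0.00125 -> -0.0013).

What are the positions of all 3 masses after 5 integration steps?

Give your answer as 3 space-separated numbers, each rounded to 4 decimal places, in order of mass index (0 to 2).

Answer: 3.5774 4.6988 8.7239

Derivation:
Step 0: x=[4.0000 4.0000 9.0000] v=[0.0000 0.0000 0.0000]
Step 1: x=[3.9700 4.0500 8.9800] v=[-0.3000 0.5000 -0.2000]
Step 2: x=[3.9108 4.1485 8.9407] v=[-0.5920 0.9850 -0.3930]
Step 3: x=[3.8240 4.2926 8.8835] v=[-0.8682 1.4405 -0.5722]
Step 4: x=[3.7119 4.4779 8.8104] v=[-1.1213 1.8527 -0.7313]
Step 5: x=[3.5774 4.6988 8.7239] v=[-1.3447 2.2094 -0.8646]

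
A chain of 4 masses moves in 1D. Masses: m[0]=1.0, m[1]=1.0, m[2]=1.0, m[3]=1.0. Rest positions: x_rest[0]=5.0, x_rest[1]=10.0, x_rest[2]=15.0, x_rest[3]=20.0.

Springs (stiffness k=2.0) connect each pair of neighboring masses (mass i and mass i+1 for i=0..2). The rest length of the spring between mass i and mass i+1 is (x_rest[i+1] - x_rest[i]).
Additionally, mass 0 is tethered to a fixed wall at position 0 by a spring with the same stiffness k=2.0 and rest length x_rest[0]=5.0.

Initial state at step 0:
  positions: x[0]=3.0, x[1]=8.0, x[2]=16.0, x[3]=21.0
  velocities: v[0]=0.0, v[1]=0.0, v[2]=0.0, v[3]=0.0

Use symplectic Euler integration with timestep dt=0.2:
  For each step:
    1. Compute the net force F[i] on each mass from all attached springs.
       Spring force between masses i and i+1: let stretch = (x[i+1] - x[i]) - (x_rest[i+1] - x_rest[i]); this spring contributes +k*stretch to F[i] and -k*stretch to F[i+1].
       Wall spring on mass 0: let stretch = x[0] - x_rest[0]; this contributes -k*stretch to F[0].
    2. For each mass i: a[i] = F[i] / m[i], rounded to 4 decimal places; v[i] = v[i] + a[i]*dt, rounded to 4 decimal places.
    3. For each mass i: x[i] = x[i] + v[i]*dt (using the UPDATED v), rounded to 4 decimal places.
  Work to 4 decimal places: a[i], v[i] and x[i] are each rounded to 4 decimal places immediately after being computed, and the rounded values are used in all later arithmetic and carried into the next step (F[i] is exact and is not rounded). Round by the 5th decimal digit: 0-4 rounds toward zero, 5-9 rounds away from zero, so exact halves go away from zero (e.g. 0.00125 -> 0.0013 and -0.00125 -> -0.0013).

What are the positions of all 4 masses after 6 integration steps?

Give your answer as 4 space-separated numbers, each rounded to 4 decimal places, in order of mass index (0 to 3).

Answer: 5.7511 10.7179 13.9432 20.1028

Derivation:
Step 0: x=[3.0000 8.0000 16.0000 21.0000] v=[0.0000 0.0000 0.0000 0.0000]
Step 1: x=[3.1600 8.2400 15.7600 21.0000] v=[0.8000 1.2000 -1.2000 0.0000]
Step 2: x=[3.4736 8.6752 15.3376 20.9808] v=[1.5680 2.1760 -2.1120 -0.0960]
Step 3: x=[3.9254 9.2273 14.8337 20.9101] v=[2.2592 2.7603 -2.5197 -0.3533]
Step 4: x=[4.4874 9.8037 14.3674 20.7533] v=[2.8098 2.8821 -2.3317 -0.7839]
Step 5: x=[5.1157 10.3199 14.0468 20.4856] v=[3.1414 2.5811 -1.6028 -1.3383]
Step 6: x=[5.7511 10.7179 13.9432 20.1028] v=[3.1768 1.9902 -0.5180 -1.9138]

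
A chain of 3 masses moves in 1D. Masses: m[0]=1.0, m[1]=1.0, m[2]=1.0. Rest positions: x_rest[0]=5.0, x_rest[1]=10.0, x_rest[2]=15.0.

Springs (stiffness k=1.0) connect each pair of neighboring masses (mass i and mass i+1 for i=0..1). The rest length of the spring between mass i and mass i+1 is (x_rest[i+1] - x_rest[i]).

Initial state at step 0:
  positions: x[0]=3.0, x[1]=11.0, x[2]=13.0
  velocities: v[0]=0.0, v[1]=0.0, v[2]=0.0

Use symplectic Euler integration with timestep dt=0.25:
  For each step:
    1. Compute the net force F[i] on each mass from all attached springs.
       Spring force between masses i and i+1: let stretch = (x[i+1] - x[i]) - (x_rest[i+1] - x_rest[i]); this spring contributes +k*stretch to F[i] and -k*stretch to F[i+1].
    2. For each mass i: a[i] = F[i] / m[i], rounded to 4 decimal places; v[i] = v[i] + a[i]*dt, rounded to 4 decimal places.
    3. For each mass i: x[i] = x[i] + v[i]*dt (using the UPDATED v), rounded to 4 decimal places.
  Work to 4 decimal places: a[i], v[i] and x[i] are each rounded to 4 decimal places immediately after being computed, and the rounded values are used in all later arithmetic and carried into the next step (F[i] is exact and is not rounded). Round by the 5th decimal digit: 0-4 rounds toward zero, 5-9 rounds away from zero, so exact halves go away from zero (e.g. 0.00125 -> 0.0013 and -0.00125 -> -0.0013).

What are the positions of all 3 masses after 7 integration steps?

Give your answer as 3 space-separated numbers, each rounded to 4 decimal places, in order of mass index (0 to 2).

Answer: 5.0156 6.9693 15.0156

Derivation:
Step 0: x=[3.0000 11.0000 13.0000] v=[0.0000 0.0000 0.0000]
Step 1: x=[3.1875 10.6250 13.1875] v=[0.7500 -1.5000 0.7500]
Step 2: x=[3.5274 9.9453 13.5274] v=[1.3594 -2.7188 1.3594]
Step 3: x=[3.9559 9.0884 13.9559] v=[1.7139 -3.4278 1.7139]
Step 4: x=[4.3927 8.2149 14.3927] v=[1.7470 -3.4941 1.7470]
Step 5: x=[4.7559 7.4886 14.7559] v=[1.4526 -2.9052 1.4526]
Step 6: x=[4.9774 7.0457 14.9774] v=[0.8858 -1.7716 0.8858]
Step 7: x=[5.0156 6.9693 15.0156] v=[0.1529 -0.3058 0.1529]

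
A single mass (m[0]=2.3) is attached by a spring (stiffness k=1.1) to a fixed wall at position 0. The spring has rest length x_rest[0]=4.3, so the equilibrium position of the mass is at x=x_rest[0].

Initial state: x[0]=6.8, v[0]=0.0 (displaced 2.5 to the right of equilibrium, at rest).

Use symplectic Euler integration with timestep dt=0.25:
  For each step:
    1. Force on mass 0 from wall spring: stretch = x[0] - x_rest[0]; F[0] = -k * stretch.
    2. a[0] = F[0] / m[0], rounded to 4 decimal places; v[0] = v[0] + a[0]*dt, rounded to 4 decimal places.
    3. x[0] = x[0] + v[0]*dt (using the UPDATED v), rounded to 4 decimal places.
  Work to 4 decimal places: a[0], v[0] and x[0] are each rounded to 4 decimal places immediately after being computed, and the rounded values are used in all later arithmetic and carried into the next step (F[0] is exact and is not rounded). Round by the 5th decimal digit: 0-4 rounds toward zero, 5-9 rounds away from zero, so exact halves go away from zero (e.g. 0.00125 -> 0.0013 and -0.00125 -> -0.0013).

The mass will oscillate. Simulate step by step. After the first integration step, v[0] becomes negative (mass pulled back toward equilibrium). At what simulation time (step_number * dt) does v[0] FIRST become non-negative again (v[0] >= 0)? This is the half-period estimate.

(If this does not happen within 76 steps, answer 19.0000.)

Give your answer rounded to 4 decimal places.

Answer: 4.7500

Derivation:
Step 0: x=[6.8000] v=[0.0000]
Step 1: x=[6.7253] v=[-0.2989]
Step 2: x=[6.5781] v=[-0.5889]
Step 3: x=[6.3628] v=[-0.8613]
Step 4: x=[6.0858] v=[-1.1080]
Step 5: x=[5.7554] v=[-1.3215]
Step 6: x=[5.3815] v=[-1.4955]
Step 7: x=[4.9753] v=[-1.6248]
Step 8: x=[4.5489] v=[-1.7056]
Step 9: x=[4.1151] v=[-1.7354]
Step 10: x=[3.6868] v=[-1.7133]
Step 11: x=[3.2768] v=[-1.6400]
Step 12: x=[2.8974] v=[-1.5177]
Step 13: x=[2.5599] v=[-1.3500]
Step 14: x=[2.2744] v=[-1.1420]
Step 15: x=[2.0495] v=[-0.8998]
Step 16: x=[1.8918] v=[-0.6307]
Step 17: x=[1.8061] v=[-0.3428]
Step 18: x=[1.7950] v=[-0.0446]
Step 19: x=[1.8587] v=[0.2549]
First v>=0 after going negative at step 19, time=4.7500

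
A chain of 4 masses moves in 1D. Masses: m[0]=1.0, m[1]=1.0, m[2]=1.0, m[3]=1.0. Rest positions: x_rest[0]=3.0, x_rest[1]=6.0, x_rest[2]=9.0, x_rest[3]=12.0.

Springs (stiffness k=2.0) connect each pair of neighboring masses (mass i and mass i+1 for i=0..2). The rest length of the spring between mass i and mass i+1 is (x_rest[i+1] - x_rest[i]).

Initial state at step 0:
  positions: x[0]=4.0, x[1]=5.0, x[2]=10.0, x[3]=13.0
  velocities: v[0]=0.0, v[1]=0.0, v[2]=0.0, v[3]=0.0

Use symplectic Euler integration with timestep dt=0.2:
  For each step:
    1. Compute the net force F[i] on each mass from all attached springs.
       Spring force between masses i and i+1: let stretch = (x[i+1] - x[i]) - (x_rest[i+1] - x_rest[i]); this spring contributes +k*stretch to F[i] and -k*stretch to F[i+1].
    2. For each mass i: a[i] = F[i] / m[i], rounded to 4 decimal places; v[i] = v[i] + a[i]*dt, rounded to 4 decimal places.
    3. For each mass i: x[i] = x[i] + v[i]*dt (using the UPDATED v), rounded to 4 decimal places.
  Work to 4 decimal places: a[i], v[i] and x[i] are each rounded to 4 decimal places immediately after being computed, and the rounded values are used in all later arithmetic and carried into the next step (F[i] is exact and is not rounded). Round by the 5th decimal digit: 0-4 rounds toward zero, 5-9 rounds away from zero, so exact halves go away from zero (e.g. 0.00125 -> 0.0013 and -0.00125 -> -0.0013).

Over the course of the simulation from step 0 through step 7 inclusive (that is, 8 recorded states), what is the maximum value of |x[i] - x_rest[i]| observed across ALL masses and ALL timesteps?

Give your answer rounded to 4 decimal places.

Step 0: x=[4.0000 5.0000 10.0000 13.0000] v=[0.0000 0.0000 0.0000 0.0000]
Step 1: x=[3.8400 5.3200 9.8400 13.0000] v=[-0.8000 1.6000 -0.8000 0.0000]
Step 2: x=[3.5584 5.8832 9.5712 12.9872] v=[-1.4080 2.8160 -1.3440 -0.0640]
Step 3: x=[3.2228 6.5555 9.2806 12.9411] v=[-1.6781 3.3613 -1.4528 -0.2304]
Step 4: x=[2.9138 7.1792 9.0649 12.8422] v=[-1.5450 3.1183 -1.0786 -0.4946]
Step 5: x=[2.7060 7.6125 9.0005 12.6811] v=[-1.0388 2.1664 -0.3220 -0.8055]
Step 6: x=[2.6508 7.7643 9.1195 12.4656] v=[-0.2762 0.7590 0.5950 -1.0777]
Step 7: x=[2.7646 7.6154 9.3978 12.2224] v=[0.5692 -0.7443 1.3914 -1.2161]
Max displacement = 1.7643

Answer: 1.7643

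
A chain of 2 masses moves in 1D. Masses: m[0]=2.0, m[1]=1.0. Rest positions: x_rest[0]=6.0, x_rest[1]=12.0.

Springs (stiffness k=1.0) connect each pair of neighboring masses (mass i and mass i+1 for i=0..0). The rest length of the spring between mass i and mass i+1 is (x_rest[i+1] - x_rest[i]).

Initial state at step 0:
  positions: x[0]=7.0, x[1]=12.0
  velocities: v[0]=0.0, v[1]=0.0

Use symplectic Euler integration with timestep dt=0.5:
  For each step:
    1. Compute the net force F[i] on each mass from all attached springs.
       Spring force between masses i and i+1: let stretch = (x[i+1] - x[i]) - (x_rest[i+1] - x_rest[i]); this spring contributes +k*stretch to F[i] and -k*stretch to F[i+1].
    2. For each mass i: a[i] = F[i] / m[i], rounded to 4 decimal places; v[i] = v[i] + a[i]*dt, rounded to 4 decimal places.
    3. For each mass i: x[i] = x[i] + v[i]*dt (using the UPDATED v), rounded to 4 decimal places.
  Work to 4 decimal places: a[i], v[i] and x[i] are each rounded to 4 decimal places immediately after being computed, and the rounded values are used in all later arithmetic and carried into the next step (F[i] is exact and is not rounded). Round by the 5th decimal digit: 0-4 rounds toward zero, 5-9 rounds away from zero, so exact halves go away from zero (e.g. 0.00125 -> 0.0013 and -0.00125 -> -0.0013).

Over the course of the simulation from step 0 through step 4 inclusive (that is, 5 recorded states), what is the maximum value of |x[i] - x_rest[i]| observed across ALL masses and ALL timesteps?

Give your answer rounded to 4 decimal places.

Step 0: x=[7.0000 12.0000] v=[0.0000 0.0000]
Step 1: x=[6.8750 12.2500] v=[-0.2500 0.5000]
Step 2: x=[6.6719 12.6563] v=[-0.4063 0.8125]
Step 3: x=[6.4668 13.0665] v=[-0.4102 0.8203]
Step 4: x=[6.3367 13.3268] v=[-0.2603 0.5205]
Max displacement = 1.3268

Answer: 1.3268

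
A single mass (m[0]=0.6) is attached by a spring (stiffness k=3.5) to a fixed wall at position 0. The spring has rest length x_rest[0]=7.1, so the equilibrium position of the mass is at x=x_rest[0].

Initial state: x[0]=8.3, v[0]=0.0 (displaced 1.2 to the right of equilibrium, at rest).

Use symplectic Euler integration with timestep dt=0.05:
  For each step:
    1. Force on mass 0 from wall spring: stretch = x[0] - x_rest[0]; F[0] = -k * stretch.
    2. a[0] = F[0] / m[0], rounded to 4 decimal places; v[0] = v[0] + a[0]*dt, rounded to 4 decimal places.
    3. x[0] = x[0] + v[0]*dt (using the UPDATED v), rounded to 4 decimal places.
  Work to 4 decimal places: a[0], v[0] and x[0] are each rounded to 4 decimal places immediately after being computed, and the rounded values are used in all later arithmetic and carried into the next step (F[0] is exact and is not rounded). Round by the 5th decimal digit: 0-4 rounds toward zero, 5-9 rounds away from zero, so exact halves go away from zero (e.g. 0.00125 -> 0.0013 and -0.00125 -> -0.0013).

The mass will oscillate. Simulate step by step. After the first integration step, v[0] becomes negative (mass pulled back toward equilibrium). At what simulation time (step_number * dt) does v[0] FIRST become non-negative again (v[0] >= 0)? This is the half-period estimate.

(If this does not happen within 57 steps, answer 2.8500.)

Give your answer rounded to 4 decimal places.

Step 0: x=[8.3000] v=[0.0000]
Step 1: x=[8.2825] v=[-0.3500]
Step 2: x=[8.2478] v=[-0.6949]
Step 3: x=[8.1963] v=[-1.0297]
Step 4: x=[8.1288] v=[-1.3495]
Step 5: x=[8.0463] v=[-1.6496]
Step 6: x=[7.9500] v=[-1.9256]
Step 7: x=[7.8413] v=[-2.1735]
Step 8: x=[7.7218] v=[-2.3897]
Step 9: x=[7.5932] v=[-2.5711]
Step 10: x=[7.4575] v=[-2.7150]
Step 11: x=[7.3165] v=[-2.8193]
Step 12: x=[7.1724] v=[-2.8824]
Step 13: x=[7.0272] v=[-2.9035]
Step 14: x=[6.8831] v=[-2.8823]
Step 15: x=[6.7422] v=[-2.8190]
Step 16: x=[6.6065] v=[-2.7146]
Step 17: x=[6.4780] v=[-2.5707]
Step 18: x=[6.3585] v=[-2.3893]
Step 19: x=[6.2499] v=[-2.1730]
Step 20: x=[6.1536] v=[-1.9251]
Step 21: x=[6.0711] v=[-1.6491]
Step 22: x=[6.0037] v=[-1.3490]
Step 23: x=[5.9522] v=[-1.0292]
Step 24: x=[5.9175] v=[-0.6944]
Step 25: x=[5.9000] v=[-0.3495]
Step 26: x=[5.9000] v=[0.0005]
First v>=0 after going negative at step 26, time=1.3000

Answer: 1.3000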